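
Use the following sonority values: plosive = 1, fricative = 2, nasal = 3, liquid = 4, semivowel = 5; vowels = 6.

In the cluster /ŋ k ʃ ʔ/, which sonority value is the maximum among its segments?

3

/ŋ/: nasal = 3.
/k/: plosive = 1.
/ʃ/: fricative = 2.
/ʔ/: plosive = 1.
The maximum is 3.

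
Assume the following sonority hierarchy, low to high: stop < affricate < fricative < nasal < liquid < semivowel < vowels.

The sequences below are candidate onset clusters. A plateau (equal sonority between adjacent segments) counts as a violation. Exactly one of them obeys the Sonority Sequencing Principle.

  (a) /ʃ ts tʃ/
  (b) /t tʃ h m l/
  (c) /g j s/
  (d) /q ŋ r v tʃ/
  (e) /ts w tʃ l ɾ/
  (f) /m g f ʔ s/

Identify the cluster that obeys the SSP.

(a) 3-2-2 → violates
(b) 1-2-3-4-5 → obeys
(c) 1-6-3 → violates
(d) 1-4-5-3-2 → violates
(e) 2-6-2-5-5 → violates
(f) 4-1-3-1-3 → violates

b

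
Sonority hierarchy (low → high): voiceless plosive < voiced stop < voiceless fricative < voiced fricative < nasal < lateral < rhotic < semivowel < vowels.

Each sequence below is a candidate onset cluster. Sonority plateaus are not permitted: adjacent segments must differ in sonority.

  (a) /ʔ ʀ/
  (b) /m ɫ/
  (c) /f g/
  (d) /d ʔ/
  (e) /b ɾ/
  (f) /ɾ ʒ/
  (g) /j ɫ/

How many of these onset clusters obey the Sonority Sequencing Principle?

(a) sonority 1-7: well-formed.
(b) sonority 5-6: well-formed.
(c) sonority 3-2: ill-formed.
(d) sonority 2-1: ill-formed.
(e) sonority 2-7: well-formed.
(f) sonority 7-4: ill-formed.
(g) sonority 8-6: ill-formed.

3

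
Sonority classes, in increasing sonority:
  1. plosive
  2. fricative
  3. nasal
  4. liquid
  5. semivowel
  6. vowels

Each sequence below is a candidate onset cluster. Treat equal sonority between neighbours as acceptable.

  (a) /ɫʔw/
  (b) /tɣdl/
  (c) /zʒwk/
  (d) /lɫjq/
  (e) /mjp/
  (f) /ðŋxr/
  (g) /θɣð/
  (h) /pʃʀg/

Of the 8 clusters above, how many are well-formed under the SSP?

(a) /ɫʔw/: profile 4-1-5 — violates.
(b) /tɣdl/: profile 1-2-1-4 — violates.
(c) /zʒwk/: profile 2-2-5-1 — violates.
(d) /lɫjq/: profile 4-4-5-1 — violates.
(e) /mjp/: profile 3-5-1 — violates.
(f) /ðŋxr/: profile 2-3-2-4 — violates.
(g) /θɣð/: profile 2-2-2 — obeys.
(h) /pʃʀg/: profile 1-2-4-1 — violates.

1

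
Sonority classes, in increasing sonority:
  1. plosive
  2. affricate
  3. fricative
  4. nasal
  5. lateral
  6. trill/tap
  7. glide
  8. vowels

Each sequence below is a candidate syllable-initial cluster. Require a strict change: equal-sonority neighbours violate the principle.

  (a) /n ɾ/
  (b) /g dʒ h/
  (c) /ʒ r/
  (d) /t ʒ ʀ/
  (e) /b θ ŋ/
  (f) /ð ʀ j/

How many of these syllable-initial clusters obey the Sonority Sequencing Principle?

(a) 4-6 → obeys
(b) 1-2-3 → obeys
(c) 3-6 → obeys
(d) 1-3-6 → obeys
(e) 1-3-4 → obeys
(f) 3-6-7 → obeys

6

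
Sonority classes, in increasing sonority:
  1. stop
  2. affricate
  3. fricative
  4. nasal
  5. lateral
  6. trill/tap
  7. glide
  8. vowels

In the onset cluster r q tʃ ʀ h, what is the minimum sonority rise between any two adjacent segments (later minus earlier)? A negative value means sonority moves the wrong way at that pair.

-5

/r/: trill/tap = 6.
/q/: stop = 1.
/tʃ/: affricate = 2.
/ʀ/: trill/tap = 6.
/h/: fricative = 3.
/r/→/q/: change -5.
/q/→/tʃ/: change +1.
/tʃ/→/ʀ/: change +4.
/ʀ/→/h/: change -3.
Minimum = -5.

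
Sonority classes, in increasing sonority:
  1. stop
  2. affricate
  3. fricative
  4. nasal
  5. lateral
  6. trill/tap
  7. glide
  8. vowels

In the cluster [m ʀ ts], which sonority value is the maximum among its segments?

6

/m/: nasal = 4.
/ʀ/: trill/tap = 6.
/ts/: affricate = 2.
The maximum is 6.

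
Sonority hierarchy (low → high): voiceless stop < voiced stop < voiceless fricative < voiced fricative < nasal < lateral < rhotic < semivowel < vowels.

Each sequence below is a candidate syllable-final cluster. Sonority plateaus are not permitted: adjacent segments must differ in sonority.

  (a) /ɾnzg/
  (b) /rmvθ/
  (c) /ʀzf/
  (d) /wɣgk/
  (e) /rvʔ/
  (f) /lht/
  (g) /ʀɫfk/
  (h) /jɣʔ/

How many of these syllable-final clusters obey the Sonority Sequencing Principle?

8

(a) sonority 7-5-4-2: well-formed.
(b) sonority 7-5-4-3: well-formed.
(c) sonority 7-4-3: well-formed.
(d) sonority 8-4-2-1: well-formed.
(e) sonority 7-4-1: well-formed.
(f) sonority 6-3-1: well-formed.
(g) sonority 7-6-3-1: well-formed.
(h) sonority 8-4-1: well-formed.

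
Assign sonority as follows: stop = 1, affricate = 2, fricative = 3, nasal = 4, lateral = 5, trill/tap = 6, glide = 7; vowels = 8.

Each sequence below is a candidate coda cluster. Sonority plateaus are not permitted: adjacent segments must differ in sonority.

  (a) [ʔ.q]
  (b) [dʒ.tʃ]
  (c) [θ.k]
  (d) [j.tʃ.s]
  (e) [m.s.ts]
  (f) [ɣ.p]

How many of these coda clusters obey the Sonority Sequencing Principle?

(a) sonority 1-1: ill-formed.
(b) sonority 2-2: ill-formed.
(c) sonority 3-1: well-formed.
(d) sonority 7-2-3: ill-formed.
(e) sonority 4-3-2: well-formed.
(f) sonority 3-1: well-formed.

3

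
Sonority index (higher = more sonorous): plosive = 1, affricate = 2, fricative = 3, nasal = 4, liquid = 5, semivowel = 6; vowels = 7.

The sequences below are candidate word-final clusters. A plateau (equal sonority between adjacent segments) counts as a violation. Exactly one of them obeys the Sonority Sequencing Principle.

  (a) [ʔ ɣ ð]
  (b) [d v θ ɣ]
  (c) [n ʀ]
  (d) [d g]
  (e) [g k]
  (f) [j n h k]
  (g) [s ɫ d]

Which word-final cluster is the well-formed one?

f

(a) 1-3-3 → violates
(b) 1-3-3-3 → violates
(c) 4-5 → violates
(d) 1-1 → violates
(e) 1-1 → violates
(f) 6-4-3-1 → obeys
(g) 3-5-1 → violates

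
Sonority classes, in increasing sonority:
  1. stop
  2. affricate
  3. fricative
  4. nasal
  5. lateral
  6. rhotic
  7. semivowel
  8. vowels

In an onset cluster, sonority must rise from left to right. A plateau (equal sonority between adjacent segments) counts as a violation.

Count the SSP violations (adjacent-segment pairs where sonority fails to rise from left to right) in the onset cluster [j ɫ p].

/j/: semivowel = 7.
/ɫ/: lateral = 5.
/p/: stop = 1.
/j/→/ɫ/: 7→5 (does not rise) — violation.
/ɫ/→/p/: 5→1 (does not rise) — violation.

2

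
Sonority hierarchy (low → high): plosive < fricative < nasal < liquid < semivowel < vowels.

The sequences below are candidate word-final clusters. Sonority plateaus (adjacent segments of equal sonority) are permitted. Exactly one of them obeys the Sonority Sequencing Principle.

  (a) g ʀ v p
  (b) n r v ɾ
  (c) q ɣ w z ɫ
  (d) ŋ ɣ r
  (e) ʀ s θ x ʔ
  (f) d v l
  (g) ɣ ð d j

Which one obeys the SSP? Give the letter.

(a) 1-4-2-1 → violates
(b) 3-4-2-4 → violates
(c) 1-2-5-2-4 → violates
(d) 3-2-4 → violates
(e) 4-2-2-2-1 → obeys
(f) 1-2-4 → violates
(g) 2-2-1-5 → violates

e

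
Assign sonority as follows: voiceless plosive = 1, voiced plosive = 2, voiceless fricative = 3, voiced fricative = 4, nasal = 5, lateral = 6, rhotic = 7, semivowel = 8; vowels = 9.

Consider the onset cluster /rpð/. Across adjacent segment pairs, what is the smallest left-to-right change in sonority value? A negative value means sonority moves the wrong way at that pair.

-6

/r/ is a rhotic (sonority 7).
/p/ is a voiceless plosive (sonority 1).
/ð/ is a voiced fricative (sonority 4).
/r/→/p/: change -6.
/p/→/ð/: change +3.
Minimum = -6.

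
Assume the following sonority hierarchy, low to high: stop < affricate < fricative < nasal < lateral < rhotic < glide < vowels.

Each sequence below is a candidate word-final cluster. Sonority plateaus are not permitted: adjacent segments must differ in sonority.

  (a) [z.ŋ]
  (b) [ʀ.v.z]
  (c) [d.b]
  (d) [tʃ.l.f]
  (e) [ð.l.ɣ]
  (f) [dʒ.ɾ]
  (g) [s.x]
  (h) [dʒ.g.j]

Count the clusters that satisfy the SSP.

(a) [z.ŋ]: profile 3-4 — violates.
(b) [ʀ.v.z]: profile 6-3-3 — violates.
(c) [d.b]: profile 1-1 — violates.
(d) [tʃ.l.f]: profile 2-5-3 — violates.
(e) [ð.l.ɣ]: profile 3-5-3 — violates.
(f) [dʒ.ɾ]: profile 2-6 — violates.
(g) [s.x]: profile 3-3 — violates.
(h) [dʒ.g.j]: profile 2-1-7 — violates.

0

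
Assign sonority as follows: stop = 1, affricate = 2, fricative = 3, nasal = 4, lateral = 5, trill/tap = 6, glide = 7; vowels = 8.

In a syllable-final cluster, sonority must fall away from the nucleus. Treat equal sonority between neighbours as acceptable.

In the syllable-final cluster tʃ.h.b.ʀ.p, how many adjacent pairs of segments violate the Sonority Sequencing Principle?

/tʃ/ is an affricate (sonority 2).
/h/ is a fricative (sonority 3).
/b/ is a stop (sonority 1).
/ʀ/ is a trill/tap (sonority 6).
/p/ is a stop (sonority 1).
/tʃ/→/h/: 2→3 (does not fall) — violation.
/h/→/b/: 3→1 (falls) — ok.
/b/→/ʀ/: 1→6 (does not fall) — violation.
/ʀ/→/p/: 6→1 (falls) — ok.

2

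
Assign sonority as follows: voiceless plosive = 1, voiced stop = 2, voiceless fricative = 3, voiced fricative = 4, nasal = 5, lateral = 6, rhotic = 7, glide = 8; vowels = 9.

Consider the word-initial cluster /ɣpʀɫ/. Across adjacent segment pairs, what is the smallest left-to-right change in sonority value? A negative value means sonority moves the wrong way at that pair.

-3

/ɣ/ is a voiced fricative (sonority 4).
/p/ is a voiceless plosive (sonority 1).
/ʀ/ is a rhotic (sonority 7).
/ɫ/ is a lateral (sonority 6).
/ɣ/→/p/: change -3.
/p/→/ʀ/: change +6.
/ʀ/→/ɫ/: change -1.
Minimum = -3.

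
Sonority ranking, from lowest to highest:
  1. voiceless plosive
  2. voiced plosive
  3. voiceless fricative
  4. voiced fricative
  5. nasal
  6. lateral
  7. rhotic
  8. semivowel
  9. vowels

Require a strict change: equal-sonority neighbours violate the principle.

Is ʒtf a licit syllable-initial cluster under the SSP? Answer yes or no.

no

/ʒ/ is a voiced fricative (sonority 4).
/t/ is a voiceless plosive (sonority 1).
/f/ is a voiceless fricative (sonority 3).
The profile is 4-1-3. Between /ʒ/ (4) and /t/ (1) sonority does not rise, so the cluster violates the SSP.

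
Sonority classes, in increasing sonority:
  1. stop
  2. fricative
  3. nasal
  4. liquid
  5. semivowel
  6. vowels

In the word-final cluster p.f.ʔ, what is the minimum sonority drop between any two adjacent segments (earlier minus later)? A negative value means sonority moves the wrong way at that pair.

-1

/p/ — stop, sonority 1.
/f/ — fricative, sonority 2.
/ʔ/ — stop, sonority 1.
/p/→/f/: change -1.
/f/→/ʔ/: change +1.
Minimum = -1.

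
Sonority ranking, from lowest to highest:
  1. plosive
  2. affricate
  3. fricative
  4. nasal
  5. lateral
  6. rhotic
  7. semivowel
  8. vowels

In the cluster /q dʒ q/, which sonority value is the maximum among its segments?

/q/ is a plosive (sonority 1).
/dʒ/ is an affricate (sonority 2).
/q/ is a plosive (sonority 1).
The maximum is 2.

2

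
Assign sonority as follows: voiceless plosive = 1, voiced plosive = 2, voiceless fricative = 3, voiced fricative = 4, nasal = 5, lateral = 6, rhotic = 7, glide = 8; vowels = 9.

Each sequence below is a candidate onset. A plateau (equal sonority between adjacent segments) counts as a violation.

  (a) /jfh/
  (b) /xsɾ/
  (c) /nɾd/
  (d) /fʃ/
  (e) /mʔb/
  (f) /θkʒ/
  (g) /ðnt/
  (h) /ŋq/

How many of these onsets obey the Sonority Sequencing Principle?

0

(a) sonority 8-3-3: ill-formed.
(b) sonority 3-3-7: ill-formed.
(c) sonority 5-7-2: ill-formed.
(d) sonority 3-3: ill-formed.
(e) sonority 5-1-2: ill-formed.
(f) sonority 3-1-4: ill-formed.
(g) sonority 4-5-1: ill-formed.
(h) sonority 5-1: ill-formed.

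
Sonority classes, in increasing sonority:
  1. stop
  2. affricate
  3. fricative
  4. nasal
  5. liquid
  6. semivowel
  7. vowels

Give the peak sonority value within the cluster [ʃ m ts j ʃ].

/ʃ/: fricative = 3.
/m/: nasal = 4.
/ts/: affricate = 2.
/j/: semivowel = 6.
/ʃ/: fricative = 3.
The maximum is 6.

6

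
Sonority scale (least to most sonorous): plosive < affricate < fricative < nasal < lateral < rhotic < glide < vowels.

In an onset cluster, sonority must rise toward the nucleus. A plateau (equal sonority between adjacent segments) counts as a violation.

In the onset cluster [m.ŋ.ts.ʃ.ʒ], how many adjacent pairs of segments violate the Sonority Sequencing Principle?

3

/m/ is a nasal (sonority 4).
/ŋ/ is a nasal (sonority 4).
/ts/ is an affricate (sonority 2).
/ʃ/ is a fricative (sonority 3).
/ʒ/ is a fricative (sonority 3).
/m/→/ŋ/: 4→4 (plateau) — violation.
/ŋ/→/ts/: 4→2 (does not rise) — violation.
/ts/→/ʃ/: 2→3 (rises) — ok.
/ʃ/→/ʒ/: 3→3 (plateau) — violation.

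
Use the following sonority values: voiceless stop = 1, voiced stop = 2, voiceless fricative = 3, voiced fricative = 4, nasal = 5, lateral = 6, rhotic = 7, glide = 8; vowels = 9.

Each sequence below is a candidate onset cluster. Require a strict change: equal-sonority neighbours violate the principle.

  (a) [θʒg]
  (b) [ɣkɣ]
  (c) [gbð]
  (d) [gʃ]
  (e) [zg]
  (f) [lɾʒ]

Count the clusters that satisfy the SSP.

(a) 3-4-2 → violates
(b) 4-1-4 → violates
(c) 2-2-4 → violates
(d) 2-3 → obeys
(e) 4-2 → violates
(f) 6-7-4 → violates

1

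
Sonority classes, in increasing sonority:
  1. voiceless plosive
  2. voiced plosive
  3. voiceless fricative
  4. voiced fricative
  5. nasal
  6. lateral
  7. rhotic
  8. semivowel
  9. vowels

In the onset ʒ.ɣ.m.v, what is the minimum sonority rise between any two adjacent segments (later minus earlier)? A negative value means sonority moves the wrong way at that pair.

-1

/ʒ/ is a voiced fricative (sonority 4).
/ɣ/ is a voiced fricative (sonority 4).
/m/ is a nasal (sonority 5).
/v/ is a voiced fricative (sonority 4).
/ʒ/→/ɣ/: change +0.
/ɣ/→/m/: change +1.
/m/→/v/: change -1.
Minimum = -1.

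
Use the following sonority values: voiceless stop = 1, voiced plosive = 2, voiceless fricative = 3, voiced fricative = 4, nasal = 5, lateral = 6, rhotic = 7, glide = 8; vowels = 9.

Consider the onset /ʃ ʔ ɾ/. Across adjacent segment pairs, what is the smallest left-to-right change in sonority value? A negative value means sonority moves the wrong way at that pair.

/ʃ/: voiceless fricative = 3.
/ʔ/: voiceless stop = 1.
/ɾ/: rhotic = 7.
/ʃ/→/ʔ/: change -2.
/ʔ/→/ɾ/: change +6.
Minimum = -2.

-2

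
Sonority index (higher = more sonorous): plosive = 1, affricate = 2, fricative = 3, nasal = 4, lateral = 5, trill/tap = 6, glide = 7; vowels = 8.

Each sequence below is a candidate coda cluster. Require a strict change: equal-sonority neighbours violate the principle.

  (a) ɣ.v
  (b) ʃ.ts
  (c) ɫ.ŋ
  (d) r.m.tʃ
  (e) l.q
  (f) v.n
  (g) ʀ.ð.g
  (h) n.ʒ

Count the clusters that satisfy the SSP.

(a) 3-3 → violates
(b) 3-2 → obeys
(c) 5-4 → obeys
(d) 6-4-2 → obeys
(e) 5-1 → obeys
(f) 3-4 → violates
(g) 6-3-1 → obeys
(h) 4-3 → obeys

6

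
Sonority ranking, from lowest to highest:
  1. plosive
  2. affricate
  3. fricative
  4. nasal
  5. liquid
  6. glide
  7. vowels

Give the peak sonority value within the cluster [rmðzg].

5

/r/ is a liquid (sonority 5).
/m/ is a nasal (sonority 4).
/ð/ is a fricative (sonority 3).
/z/ is a fricative (sonority 3).
/g/ is a plosive (sonority 1).
The maximum is 5.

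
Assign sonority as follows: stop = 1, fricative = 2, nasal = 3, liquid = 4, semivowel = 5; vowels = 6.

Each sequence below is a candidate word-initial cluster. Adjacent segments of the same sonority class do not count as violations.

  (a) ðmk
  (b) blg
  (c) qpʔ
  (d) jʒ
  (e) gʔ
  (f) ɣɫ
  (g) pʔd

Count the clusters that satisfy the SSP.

(a) 2-3-1 → violates
(b) 1-4-1 → violates
(c) 1-1-1 → obeys
(d) 5-2 → violates
(e) 1-1 → obeys
(f) 2-4 → obeys
(g) 1-1-1 → obeys

4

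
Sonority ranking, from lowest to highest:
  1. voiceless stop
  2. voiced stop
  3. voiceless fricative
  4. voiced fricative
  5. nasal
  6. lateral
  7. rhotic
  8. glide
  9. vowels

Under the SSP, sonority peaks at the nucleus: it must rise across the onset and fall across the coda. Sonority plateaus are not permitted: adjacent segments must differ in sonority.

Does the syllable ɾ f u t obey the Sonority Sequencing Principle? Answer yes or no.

no

Onset: /ɾ/ is a rhotic (sonority 7), /f/ is a voiceless fricative (sonority 3); then the nucleus /u/ (sonority 9).
Onset profile 7-3-9 — does not strictly rise throughout.
Coda: /t/ is a voiceless stop (sonority 1).
Coda profile 9-1 — falls from the nucleus.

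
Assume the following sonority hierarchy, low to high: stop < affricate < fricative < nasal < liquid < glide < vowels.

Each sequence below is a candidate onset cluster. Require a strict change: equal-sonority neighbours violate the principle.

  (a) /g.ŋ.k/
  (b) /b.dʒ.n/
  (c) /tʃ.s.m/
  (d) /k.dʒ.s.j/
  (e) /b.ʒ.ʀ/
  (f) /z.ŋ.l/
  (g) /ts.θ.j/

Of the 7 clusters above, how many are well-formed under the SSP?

(a) 1-4-1 → violates
(b) 1-2-4 → obeys
(c) 2-3-4 → obeys
(d) 1-2-3-6 → obeys
(e) 1-3-5 → obeys
(f) 3-4-5 → obeys
(g) 2-3-6 → obeys

6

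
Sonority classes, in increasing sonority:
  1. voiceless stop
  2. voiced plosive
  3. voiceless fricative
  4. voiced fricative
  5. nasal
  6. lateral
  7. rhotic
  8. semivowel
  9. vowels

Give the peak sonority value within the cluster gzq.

/g/: voiced plosive = 2.
/z/: voiced fricative = 4.
/q/: voiceless stop = 1.
The maximum is 4.

4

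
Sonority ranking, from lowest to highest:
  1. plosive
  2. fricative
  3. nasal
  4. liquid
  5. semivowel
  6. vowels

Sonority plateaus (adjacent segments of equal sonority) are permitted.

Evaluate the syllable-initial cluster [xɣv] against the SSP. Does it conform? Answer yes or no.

/x/ — fricative, sonority 2.
/ɣ/ — fricative, sonority 2.
/v/ — fricative, sonority 2.
The profile 2-2-2 is non-decreasing (plateaus allowed), so the syllable-initial cluster satisfies the SSP.

yes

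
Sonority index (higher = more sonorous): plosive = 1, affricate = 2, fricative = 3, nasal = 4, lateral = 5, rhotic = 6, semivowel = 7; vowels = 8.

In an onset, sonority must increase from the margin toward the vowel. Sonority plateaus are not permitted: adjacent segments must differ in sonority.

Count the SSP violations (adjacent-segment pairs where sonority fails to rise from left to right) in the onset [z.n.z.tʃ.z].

2

/z/ is a fricative (sonority 3).
/n/ is a nasal (sonority 4).
/z/ is a fricative (sonority 3).
/tʃ/ is an affricate (sonority 2).
/z/ is a fricative (sonority 3).
/z/→/n/: 3→4 (rises) — ok.
/n/→/z/: 4→3 (does not rise) — violation.
/z/→/tʃ/: 3→2 (does not rise) — violation.
/tʃ/→/z/: 2→3 (rises) — ok.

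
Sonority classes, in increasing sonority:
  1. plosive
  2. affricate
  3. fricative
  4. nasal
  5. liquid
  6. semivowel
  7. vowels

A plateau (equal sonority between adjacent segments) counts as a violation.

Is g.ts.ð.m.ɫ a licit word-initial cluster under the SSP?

yes

/g/ is a plosive (sonority 1).
/ts/ is an affricate (sonority 2).
/ð/ is a fricative (sonority 3).
/m/ is a nasal (sonority 4).
/ɫ/ is a liquid (sonority 5).
The profile 1-2-3-4-5 strictly rises, so the word-initial cluster satisfies the SSP.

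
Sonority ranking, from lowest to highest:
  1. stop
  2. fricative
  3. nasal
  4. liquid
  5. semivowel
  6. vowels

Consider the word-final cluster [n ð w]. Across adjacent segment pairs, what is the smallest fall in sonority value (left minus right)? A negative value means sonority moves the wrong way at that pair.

/n/ is a nasal (sonority 3).
/ð/ is a fricative (sonority 2).
/w/ is a semivowel (sonority 5).
/n/→/ð/: change +1.
/ð/→/w/: change -3.
Minimum = -3.

-3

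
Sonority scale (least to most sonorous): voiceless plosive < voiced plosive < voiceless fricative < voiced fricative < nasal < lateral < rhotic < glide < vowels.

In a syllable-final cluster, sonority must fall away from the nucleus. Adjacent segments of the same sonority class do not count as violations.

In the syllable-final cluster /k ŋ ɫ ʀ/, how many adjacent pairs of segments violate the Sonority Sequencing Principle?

/k/: voiceless plosive = 1.
/ŋ/: nasal = 5.
/ɫ/: lateral = 6.
/ʀ/: rhotic = 7.
/k/→/ŋ/: 1→5 (does not fall) — violation.
/ŋ/→/ɫ/: 5→6 (does not fall) — violation.
/ɫ/→/ʀ/: 6→7 (does not fall) — violation.

3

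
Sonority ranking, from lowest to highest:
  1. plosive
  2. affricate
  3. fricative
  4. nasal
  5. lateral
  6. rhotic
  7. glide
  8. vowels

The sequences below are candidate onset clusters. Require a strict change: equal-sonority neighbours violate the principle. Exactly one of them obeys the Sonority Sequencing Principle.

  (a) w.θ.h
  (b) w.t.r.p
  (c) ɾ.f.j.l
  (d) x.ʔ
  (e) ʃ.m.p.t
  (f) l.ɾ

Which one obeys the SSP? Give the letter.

f

(a) w.θ.h: profile 7-3-3 — violates.
(b) w.t.r.p: profile 7-1-6-1 — violates.
(c) ɾ.f.j.l: profile 6-3-7-5 — violates.
(d) x.ʔ: profile 3-1 — violates.
(e) ʃ.m.p.t: profile 3-4-1-1 — violates.
(f) l.ɾ: profile 5-6 — obeys.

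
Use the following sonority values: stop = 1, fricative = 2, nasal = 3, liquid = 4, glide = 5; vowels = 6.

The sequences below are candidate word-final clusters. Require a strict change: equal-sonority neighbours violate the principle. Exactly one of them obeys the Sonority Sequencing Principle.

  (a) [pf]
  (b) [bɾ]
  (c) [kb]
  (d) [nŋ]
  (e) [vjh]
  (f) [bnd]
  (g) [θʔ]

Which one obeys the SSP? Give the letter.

(a) 1-2 → violates
(b) 1-4 → violates
(c) 1-1 → violates
(d) 3-3 → violates
(e) 2-5-2 → violates
(f) 1-3-1 → violates
(g) 2-1 → obeys

g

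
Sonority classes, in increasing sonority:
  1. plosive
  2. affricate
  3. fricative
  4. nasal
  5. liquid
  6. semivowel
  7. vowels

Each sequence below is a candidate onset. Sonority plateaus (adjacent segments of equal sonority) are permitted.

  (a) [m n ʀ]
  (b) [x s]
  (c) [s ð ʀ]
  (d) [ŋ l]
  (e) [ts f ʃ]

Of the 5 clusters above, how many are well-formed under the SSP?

5

(a) sonority 4-4-5: well-formed.
(b) sonority 3-3: well-formed.
(c) sonority 3-3-5: well-formed.
(d) sonority 4-5: well-formed.
(e) sonority 2-3-3: well-formed.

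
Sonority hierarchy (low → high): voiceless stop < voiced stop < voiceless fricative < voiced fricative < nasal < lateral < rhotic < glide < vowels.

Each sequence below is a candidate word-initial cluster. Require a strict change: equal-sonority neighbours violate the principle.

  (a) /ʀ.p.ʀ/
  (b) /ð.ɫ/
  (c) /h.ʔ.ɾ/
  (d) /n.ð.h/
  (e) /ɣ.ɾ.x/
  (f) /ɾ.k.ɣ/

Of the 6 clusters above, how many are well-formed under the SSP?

1

(a) sonority 7-1-7: ill-formed.
(b) sonority 4-6: well-formed.
(c) sonority 3-1-7: ill-formed.
(d) sonority 5-4-3: ill-formed.
(e) sonority 4-7-3: ill-formed.
(f) sonority 7-1-4: ill-formed.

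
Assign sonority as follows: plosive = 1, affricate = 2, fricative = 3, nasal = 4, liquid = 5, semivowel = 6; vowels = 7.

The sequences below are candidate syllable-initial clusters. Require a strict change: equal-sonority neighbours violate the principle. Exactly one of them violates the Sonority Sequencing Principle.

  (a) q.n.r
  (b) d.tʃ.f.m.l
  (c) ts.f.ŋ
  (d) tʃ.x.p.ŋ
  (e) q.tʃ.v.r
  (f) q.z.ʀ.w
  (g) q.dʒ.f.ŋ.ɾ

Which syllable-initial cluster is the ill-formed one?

(a) 1-4-5 → obeys
(b) 1-2-3-4-5 → obeys
(c) 2-3-4 → obeys
(d) 2-3-1-4 → violates
(e) 1-2-3-5 → obeys
(f) 1-3-5-6 → obeys
(g) 1-2-3-4-5 → obeys

d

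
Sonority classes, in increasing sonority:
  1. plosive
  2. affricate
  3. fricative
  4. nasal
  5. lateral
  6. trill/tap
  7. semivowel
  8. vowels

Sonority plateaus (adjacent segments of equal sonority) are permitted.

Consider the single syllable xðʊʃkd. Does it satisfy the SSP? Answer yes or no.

Onset: /x/ is a fricative (sonority 3), /ð/ is a fricative (sonority 3); then the nucleus /ʊ/ (sonority 8).
Onset profile 3-3-8 — rises to the nucleus.
Coda: /ʃ/ is a fricative (sonority 3), /k/ is a plosive (sonority 1), /d/ is a plosive (sonority 1).
Coda profile 8-3-1-1 — falls from the nucleus.

yes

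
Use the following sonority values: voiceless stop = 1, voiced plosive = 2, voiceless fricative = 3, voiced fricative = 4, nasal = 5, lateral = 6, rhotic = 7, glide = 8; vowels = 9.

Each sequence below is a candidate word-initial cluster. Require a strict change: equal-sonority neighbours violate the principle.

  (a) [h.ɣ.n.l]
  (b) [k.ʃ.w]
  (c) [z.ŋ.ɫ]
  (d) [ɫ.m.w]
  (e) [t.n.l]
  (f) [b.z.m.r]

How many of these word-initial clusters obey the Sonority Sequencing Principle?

5

(a) 3-4-5-6 → obeys
(b) 1-3-8 → obeys
(c) 4-5-6 → obeys
(d) 6-5-8 → violates
(e) 1-5-6 → obeys
(f) 2-4-5-7 → obeys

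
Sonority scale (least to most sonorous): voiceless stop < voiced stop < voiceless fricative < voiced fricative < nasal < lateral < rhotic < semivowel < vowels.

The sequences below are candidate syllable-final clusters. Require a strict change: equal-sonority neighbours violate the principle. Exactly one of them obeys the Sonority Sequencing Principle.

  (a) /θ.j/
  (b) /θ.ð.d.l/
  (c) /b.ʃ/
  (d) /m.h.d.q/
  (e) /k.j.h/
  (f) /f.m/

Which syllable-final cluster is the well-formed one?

(a) 3-8 → violates
(b) 3-4-2-6 → violates
(c) 2-3 → violates
(d) 5-3-2-1 → obeys
(e) 1-8-3 → violates
(f) 3-5 → violates

d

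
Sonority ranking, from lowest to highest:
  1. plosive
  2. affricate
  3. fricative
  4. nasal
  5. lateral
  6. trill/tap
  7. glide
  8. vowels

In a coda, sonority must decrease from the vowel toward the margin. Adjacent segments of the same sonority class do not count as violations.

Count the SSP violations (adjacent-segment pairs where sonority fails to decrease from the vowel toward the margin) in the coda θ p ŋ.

1

/θ/: fricative = 3.
/p/: plosive = 1.
/ŋ/: nasal = 4.
/θ/→/p/: 3→1 (falls) — ok.
/p/→/ŋ/: 1→4 (does not fall) — violation.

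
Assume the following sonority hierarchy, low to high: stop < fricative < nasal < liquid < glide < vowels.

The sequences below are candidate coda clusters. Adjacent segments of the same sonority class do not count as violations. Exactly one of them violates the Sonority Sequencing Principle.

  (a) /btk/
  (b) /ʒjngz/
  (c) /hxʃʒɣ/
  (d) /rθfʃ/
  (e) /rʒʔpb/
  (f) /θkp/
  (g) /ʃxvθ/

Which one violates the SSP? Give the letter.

(a) /btk/: profile 1-1-1 — obeys.
(b) /ʒjngz/: profile 2-5-3-1-2 — violates.
(c) /hxʃʒɣ/: profile 2-2-2-2-2 — obeys.
(d) /rθfʃ/: profile 4-2-2-2 — obeys.
(e) /rʒʔpb/: profile 4-2-1-1-1 — obeys.
(f) /θkp/: profile 2-1-1 — obeys.
(g) /ʃxvθ/: profile 2-2-2-2 — obeys.

b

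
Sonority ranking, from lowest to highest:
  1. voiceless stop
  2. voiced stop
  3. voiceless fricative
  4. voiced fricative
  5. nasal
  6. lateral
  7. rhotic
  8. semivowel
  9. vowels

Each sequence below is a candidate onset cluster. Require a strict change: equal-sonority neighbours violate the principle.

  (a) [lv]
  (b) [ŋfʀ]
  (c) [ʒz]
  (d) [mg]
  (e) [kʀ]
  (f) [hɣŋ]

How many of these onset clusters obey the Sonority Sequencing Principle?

(a) [lv]: profile 6-4 — violates.
(b) [ŋfʀ]: profile 5-3-7 — violates.
(c) [ʒz]: profile 4-4 — violates.
(d) [mg]: profile 5-2 — violates.
(e) [kʀ]: profile 1-7 — obeys.
(f) [hɣŋ]: profile 3-4-5 — obeys.

2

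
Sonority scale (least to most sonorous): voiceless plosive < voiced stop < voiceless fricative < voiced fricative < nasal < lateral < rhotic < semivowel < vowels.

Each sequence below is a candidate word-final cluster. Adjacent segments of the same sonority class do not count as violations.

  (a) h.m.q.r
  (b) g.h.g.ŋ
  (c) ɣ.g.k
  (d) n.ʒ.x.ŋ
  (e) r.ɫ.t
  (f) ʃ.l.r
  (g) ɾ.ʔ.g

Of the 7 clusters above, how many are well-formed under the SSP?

2

(a) h.m.q.r: profile 3-5-1-7 — violates.
(b) g.h.g.ŋ: profile 2-3-2-5 — violates.
(c) ɣ.g.k: profile 4-2-1 — obeys.
(d) n.ʒ.x.ŋ: profile 5-4-3-5 — violates.
(e) r.ɫ.t: profile 7-6-1 — obeys.
(f) ʃ.l.r: profile 3-6-7 — violates.
(g) ɾ.ʔ.g: profile 7-1-2 — violates.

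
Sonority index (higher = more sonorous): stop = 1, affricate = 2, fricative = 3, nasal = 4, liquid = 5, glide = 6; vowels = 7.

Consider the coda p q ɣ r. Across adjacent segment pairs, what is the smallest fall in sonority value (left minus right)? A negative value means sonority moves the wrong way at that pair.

/p/: stop = 1.
/q/: stop = 1.
/ɣ/: fricative = 3.
/r/: liquid = 5.
/p/→/q/: change +0.
/q/→/ɣ/: change -2.
/ɣ/→/r/: change -2.
Minimum = -2.

-2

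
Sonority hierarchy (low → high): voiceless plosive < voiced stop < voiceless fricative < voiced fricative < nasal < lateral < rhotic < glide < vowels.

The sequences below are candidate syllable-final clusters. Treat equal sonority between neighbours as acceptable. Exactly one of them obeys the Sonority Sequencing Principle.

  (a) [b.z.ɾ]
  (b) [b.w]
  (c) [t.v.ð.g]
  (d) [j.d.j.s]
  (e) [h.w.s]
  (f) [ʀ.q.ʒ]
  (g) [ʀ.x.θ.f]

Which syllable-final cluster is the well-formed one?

g

(a) sonority 2-4-7: ill-formed.
(b) sonority 2-8: ill-formed.
(c) sonority 1-4-4-2: ill-formed.
(d) sonority 8-2-8-3: ill-formed.
(e) sonority 3-8-3: ill-formed.
(f) sonority 7-1-4: ill-formed.
(g) sonority 7-3-3-3: well-formed.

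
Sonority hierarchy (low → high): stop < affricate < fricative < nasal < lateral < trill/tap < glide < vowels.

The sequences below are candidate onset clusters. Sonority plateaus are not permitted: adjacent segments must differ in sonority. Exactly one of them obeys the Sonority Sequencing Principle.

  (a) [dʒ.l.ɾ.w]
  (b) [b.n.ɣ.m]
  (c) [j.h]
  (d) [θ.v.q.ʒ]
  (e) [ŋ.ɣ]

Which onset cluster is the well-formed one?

a

(a) 2-5-6-7 → obeys
(b) 1-4-3-4 → violates
(c) 7-3 → violates
(d) 3-3-1-3 → violates
(e) 4-3 → violates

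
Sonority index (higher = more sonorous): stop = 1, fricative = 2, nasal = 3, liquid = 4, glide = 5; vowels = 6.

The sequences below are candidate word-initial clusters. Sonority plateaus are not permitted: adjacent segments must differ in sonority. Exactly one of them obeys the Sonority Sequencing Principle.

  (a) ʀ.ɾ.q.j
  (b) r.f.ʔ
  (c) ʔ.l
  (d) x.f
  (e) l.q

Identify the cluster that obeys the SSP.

(a) 4-4-1-5 → violates
(b) 4-2-1 → violates
(c) 1-4 → obeys
(d) 2-2 → violates
(e) 4-1 → violates

c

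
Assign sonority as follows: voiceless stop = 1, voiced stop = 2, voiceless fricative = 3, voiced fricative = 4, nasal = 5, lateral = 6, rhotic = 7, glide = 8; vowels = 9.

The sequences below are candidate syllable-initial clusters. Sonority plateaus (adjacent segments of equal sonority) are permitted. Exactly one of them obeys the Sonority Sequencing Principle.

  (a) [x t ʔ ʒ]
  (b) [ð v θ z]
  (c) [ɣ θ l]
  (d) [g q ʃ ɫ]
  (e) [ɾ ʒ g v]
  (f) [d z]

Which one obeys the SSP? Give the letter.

f

(a) sonority 3-1-1-4: ill-formed.
(b) sonority 4-4-3-4: ill-formed.
(c) sonority 4-3-6: ill-formed.
(d) sonority 2-1-3-6: ill-formed.
(e) sonority 7-4-2-4: ill-formed.
(f) sonority 2-4: well-formed.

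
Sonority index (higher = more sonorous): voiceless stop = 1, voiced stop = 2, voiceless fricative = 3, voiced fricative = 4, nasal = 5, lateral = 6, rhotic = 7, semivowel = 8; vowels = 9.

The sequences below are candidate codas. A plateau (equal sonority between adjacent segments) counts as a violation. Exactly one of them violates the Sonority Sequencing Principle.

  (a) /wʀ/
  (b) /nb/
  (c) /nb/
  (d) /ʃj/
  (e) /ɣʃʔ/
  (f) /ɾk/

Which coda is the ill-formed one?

d

(a) /wʀ/: profile 8-7 — obeys.
(b) /nb/: profile 5-2 — obeys.
(c) /nb/: profile 5-2 — obeys.
(d) /ʃj/: profile 3-8 — violates.
(e) /ɣʃʔ/: profile 4-3-1 — obeys.
(f) /ɾk/: profile 7-1 — obeys.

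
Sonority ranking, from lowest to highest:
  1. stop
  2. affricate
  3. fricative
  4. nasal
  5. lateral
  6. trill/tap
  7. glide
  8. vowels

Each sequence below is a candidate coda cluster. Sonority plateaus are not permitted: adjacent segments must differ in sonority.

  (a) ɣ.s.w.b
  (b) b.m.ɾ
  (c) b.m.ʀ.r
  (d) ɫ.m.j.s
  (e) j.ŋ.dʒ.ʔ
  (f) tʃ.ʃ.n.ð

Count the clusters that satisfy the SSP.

(a) 3-3-7-1 → violates
(b) 1-4-6 → violates
(c) 1-4-6-6 → violates
(d) 5-4-7-3 → violates
(e) 7-4-2-1 → obeys
(f) 2-3-4-3 → violates

1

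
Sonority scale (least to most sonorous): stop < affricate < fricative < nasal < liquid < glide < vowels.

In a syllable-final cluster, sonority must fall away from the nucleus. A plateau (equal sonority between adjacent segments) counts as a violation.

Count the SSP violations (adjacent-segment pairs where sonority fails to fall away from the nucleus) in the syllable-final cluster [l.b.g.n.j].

3

/l/ is a liquid (sonority 5).
/b/ is a stop (sonority 1).
/g/ is a stop (sonority 1).
/n/ is a nasal (sonority 4).
/j/ is a glide (sonority 6).
/l/→/b/: 5→1 (falls) — ok.
/b/→/g/: 1→1 (plateau) — violation.
/g/→/n/: 1→4 (does not fall) — violation.
/n/→/j/: 4→6 (does not fall) — violation.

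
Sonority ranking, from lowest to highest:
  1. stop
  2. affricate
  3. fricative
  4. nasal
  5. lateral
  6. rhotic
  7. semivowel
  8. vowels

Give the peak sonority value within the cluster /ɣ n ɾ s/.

/ɣ/ — fricative, sonority 3.
/n/ — nasal, sonority 4.
/ɾ/ — rhotic, sonority 6.
/s/ — fricative, sonority 3.
The maximum is 6.

6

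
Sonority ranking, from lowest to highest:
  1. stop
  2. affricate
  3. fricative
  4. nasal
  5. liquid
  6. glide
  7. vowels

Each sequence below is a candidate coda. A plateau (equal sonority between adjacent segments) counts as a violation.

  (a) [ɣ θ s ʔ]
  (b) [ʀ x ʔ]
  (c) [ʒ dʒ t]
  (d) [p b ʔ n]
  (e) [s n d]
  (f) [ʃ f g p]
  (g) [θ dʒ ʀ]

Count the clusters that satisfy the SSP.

2

(a) [ɣ θ s ʔ]: profile 3-3-3-1 — violates.
(b) [ʀ x ʔ]: profile 5-3-1 — obeys.
(c) [ʒ dʒ t]: profile 3-2-1 — obeys.
(d) [p b ʔ n]: profile 1-1-1-4 — violates.
(e) [s n d]: profile 3-4-1 — violates.
(f) [ʃ f g p]: profile 3-3-1-1 — violates.
(g) [θ dʒ ʀ]: profile 3-2-5 — violates.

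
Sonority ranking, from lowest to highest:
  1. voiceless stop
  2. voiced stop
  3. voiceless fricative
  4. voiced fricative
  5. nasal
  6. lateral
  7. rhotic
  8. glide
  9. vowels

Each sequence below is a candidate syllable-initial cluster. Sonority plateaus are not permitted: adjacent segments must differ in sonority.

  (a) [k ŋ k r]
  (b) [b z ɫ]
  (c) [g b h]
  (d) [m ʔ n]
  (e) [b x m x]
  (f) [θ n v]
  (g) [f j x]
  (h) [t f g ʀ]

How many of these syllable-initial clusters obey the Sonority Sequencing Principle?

(a) 1-5-1-7 → violates
(b) 2-4-6 → obeys
(c) 2-2-3 → violates
(d) 5-1-5 → violates
(e) 2-3-5-3 → violates
(f) 3-5-4 → violates
(g) 3-8-3 → violates
(h) 1-3-2-7 → violates

1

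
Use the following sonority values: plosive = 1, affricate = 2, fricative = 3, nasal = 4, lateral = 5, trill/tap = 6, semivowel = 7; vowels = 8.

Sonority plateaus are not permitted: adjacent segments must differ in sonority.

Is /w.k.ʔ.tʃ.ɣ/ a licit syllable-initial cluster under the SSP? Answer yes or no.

no

/w/ — semivowel, sonority 7.
/k/ — plosive, sonority 1.
/ʔ/ — plosive, sonority 1.
/tʃ/ — affricate, sonority 2.
/ɣ/ — fricative, sonority 3.
The profile is 7-1-1-2-3. Between /w/ (7) and /k/ (1) sonority does not rise, so the cluster violates the SSP.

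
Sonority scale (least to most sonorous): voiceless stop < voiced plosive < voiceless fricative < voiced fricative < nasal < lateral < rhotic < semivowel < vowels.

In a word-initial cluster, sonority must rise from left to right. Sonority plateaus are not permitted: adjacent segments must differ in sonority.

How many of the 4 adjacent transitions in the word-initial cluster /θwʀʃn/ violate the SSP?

2

/θ/ is a voiceless fricative (sonority 3).
/w/ is a semivowel (sonority 8).
/ʀ/ is a rhotic (sonority 7).
/ʃ/ is a voiceless fricative (sonority 3).
/n/ is a nasal (sonority 5).
/θ/→/w/: 3→8 (rises) — ok.
/w/→/ʀ/: 8→7 (does not rise) — violation.
/ʀ/→/ʃ/: 7→3 (does not rise) — violation.
/ʃ/→/n/: 3→5 (rises) — ok.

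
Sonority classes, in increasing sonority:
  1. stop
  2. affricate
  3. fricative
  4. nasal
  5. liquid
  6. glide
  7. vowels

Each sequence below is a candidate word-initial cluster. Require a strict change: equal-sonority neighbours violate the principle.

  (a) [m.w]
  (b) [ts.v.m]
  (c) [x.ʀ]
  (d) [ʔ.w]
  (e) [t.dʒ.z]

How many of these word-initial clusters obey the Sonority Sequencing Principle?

5

(a) sonority 4-6: well-formed.
(b) sonority 2-3-4: well-formed.
(c) sonority 3-5: well-formed.
(d) sonority 1-6: well-formed.
(e) sonority 1-2-3: well-formed.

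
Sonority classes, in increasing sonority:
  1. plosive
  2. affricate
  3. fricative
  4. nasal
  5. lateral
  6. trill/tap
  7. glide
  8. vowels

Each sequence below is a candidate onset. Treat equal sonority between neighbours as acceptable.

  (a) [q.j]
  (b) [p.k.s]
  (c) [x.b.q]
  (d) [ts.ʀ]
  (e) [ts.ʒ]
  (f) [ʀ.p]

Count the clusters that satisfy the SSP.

4

(a) 1-7 → obeys
(b) 1-1-3 → obeys
(c) 3-1-1 → violates
(d) 2-6 → obeys
(e) 2-3 → obeys
(f) 6-1 → violates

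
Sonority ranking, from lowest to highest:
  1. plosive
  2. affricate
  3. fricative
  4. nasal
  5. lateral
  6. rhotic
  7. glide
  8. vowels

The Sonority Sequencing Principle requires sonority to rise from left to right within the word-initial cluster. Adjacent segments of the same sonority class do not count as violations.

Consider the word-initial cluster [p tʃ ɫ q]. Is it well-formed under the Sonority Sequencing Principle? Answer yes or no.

no

/p/ is a plosive (sonority 1).
/tʃ/ is an affricate (sonority 2).
/ɫ/ is a lateral (sonority 5).
/q/ is a plosive (sonority 1).
The profile is 1-2-5-1. Between /ɫ/ (5) and /q/ (1) sonority does not rise, so the cluster violates the SSP.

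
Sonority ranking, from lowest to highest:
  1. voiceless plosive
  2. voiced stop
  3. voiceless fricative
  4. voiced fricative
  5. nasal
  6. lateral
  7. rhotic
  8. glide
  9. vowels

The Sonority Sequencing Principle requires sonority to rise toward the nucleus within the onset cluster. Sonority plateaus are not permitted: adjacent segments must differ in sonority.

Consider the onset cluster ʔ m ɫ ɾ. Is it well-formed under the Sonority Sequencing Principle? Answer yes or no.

/ʔ/: voiceless plosive = 1.
/m/: nasal = 5.
/ɫ/: lateral = 6.
/ɾ/: rhotic = 7.
The profile 1-5-6-7 strictly rises, so the onset cluster satisfies the SSP.

yes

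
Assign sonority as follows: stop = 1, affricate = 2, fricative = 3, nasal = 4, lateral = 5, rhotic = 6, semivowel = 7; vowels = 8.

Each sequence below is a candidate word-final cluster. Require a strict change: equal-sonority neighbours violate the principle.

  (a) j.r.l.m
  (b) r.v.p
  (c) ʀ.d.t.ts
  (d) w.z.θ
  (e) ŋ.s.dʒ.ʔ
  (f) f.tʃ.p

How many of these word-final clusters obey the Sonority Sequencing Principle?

4

(a) sonority 7-6-5-4: well-formed.
(b) sonority 6-3-1: well-formed.
(c) sonority 6-1-1-2: ill-formed.
(d) sonority 7-3-3: ill-formed.
(e) sonority 4-3-2-1: well-formed.
(f) sonority 3-2-1: well-formed.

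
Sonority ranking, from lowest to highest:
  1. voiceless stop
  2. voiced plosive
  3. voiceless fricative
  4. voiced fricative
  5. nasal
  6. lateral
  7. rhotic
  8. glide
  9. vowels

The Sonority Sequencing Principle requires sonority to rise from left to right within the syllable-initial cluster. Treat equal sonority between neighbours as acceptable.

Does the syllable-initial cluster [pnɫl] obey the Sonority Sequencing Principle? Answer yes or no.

/p/ — voiceless stop, sonority 1.
/n/ — nasal, sonority 5.
/ɫ/ — lateral, sonority 6.
/l/ — lateral, sonority 6.
The profile 1-5-6-6 is non-decreasing (plateaus allowed), so the syllable-initial cluster satisfies the SSP.

yes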